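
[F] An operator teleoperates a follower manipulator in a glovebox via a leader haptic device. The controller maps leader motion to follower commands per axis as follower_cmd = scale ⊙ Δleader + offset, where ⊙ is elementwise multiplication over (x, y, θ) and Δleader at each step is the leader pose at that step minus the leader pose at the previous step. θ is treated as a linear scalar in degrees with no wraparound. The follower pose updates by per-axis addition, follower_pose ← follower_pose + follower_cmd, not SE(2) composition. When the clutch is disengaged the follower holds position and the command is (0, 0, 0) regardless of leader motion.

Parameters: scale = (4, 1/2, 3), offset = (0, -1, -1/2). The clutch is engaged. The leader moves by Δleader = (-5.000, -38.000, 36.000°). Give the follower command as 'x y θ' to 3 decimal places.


axis x: 4·-5.000 + 0 = -20.000
axis y: 1/2·-38.000 + -1 = -20.000
axis θ: 3·36.000 + -1/2 = 107.500

-20.000 -20.000 107.500


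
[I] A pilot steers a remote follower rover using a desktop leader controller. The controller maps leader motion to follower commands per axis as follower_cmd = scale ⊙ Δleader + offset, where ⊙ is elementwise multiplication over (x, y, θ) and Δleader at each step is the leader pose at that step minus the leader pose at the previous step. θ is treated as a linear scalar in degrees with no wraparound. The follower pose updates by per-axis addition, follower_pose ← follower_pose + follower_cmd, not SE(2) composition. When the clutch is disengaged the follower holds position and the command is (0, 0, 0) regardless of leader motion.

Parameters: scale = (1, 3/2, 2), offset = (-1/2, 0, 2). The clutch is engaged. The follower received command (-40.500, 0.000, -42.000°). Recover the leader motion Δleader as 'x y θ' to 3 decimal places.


axis x: (-40.500 − -1/2) / (1) = -40.000
axis y: (0.000 − 0) / (3/2) = 0.000
axis θ: (-42.000 − 2) / (2) = -22.000

-40.000 0.000 -22.000


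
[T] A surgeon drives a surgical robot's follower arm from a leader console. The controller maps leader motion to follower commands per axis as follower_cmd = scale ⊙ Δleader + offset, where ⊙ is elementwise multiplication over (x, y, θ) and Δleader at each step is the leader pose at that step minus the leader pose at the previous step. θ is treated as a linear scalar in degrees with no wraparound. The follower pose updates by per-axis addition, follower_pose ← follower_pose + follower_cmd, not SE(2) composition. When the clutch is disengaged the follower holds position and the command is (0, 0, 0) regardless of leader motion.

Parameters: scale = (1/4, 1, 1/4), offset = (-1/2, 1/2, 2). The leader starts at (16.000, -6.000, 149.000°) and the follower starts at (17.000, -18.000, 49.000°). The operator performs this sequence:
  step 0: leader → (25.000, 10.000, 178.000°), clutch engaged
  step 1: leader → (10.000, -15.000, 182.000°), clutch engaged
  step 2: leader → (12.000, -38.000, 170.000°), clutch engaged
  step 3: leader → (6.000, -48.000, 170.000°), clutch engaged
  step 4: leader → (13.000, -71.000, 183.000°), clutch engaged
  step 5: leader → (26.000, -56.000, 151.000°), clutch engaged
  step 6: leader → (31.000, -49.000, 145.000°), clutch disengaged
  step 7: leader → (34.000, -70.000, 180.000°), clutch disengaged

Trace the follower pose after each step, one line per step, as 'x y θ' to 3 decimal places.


18.750 -1.500 58.250
14.500 -26.000 61.250
14.500 -48.500 60.250
12.500 -58.000 62.250
13.750 -80.500 67.500
16.500 -65.000 61.500
16.500 -65.000 61.500
16.500 -65.000 61.500

step 0: Δleader=(9.000, 16.000, 29.000°), engaged; cmd=(1.750, 16.500, 9.250°) → follower=(18.750, -1.500, 58.250°)
step 1: Δleader=(-15.000, -25.000, 4.000°), engaged; cmd=(-4.250, -24.500, 3.000°) → follower=(14.500, -26.000, 61.250°)
step 2: Δleader=(2.000, -23.000, -12.000°), engaged; cmd=(0.000, -22.500, -1.000°) → follower=(14.500, -48.500, 60.250°)
step 3: Δleader=(-6.000, -10.000, 0.000°), engaged; cmd=(-2.000, -9.500, 2.000°) → follower=(12.500, -58.000, 62.250°)
step 4: Δleader=(7.000, -23.000, 13.000°), engaged; cmd=(1.250, -22.500, 5.250°) → follower=(13.750, -80.500, 67.500°)
step 5: Δleader=(13.000, 15.000, -32.000°), engaged; cmd=(2.750, 15.500, -6.000°) → follower=(16.500, -65.000, 61.500°)
step 6: Δleader=(5.000, 7.000, -6.000°), disengaged; cmd=(0,0,0) → follower holds at (16.500, -65.000, 61.500°)
step 7: Δleader=(3.000, -21.000, 35.000°), disengaged; cmd=(0,0,0) → follower holds at (16.500, -65.000, 61.500°)


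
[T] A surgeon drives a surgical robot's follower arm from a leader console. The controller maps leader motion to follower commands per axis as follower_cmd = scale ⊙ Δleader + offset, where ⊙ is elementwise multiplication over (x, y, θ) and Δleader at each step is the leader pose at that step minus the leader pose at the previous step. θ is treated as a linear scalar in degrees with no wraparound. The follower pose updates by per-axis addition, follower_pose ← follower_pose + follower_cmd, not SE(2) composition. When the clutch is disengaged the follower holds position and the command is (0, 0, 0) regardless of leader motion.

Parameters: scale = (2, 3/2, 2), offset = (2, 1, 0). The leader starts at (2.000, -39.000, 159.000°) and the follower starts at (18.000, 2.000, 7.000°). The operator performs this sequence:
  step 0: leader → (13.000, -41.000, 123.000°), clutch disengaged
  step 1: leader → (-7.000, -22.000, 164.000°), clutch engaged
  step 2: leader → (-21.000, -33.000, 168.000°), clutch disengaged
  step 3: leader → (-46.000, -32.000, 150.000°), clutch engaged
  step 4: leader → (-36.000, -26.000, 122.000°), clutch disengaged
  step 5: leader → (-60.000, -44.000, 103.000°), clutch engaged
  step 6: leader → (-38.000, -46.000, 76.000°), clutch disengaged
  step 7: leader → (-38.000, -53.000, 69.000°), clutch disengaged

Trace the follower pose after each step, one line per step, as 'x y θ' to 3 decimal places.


step 0: Δleader=(11.000, -2.000, -36.000°), disengaged; cmd=(0,0,0) → follower holds at (18.000, 2.000, 7.000°)
step 1: Δleader=(-20.000, 19.000, 41.000°), engaged; cmd=(-38.000, 29.500, 82.000°) → follower=(-20.000, 31.500, 89.000°)
step 2: Δleader=(-14.000, -11.000, 4.000°), disengaged; cmd=(0,0,0) → follower holds at (-20.000, 31.500, 89.000°)
step 3: Δleader=(-25.000, 1.000, -18.000°), engaged; cmd=(-48.000, 2.500, -36.000°) → follower=(-68.000, 34.000, 53.000°)
step 4: Δleader=(10.000, 6.000, -28.000°), disengaged; cmd=(0,0,0) → follower holds at (-68.000, 34.000, 53.000°)
step 5: Δleader=(-24.000, -18.000, -19.000°), engaged; cmd=(-46.000, -26.000, -38.000°) → follower=(-114.000, 8.000, 15.000°)
step 6: Δleader=(22.000, -2.000, -27.000°), disengaged; cmd=(0,0,0) → follower holds at (-114.000, 8.000, 15.000°)
step 7: Δleader=(0.000, -7.000, -7.000°), disengaged; cmd=(0,0,0) → follower holds at (-114.000, 8.000, 15.000°)

18.000 2.000 7.000
-20.000 31.500 89.000
-20.000 31.500 89.000
-68.000 34.000 53.000
-68.000 34.000 53.000
-114.000 8.000 15.000
-114.000 8.000 15.000
-114.000 8.000 15.000


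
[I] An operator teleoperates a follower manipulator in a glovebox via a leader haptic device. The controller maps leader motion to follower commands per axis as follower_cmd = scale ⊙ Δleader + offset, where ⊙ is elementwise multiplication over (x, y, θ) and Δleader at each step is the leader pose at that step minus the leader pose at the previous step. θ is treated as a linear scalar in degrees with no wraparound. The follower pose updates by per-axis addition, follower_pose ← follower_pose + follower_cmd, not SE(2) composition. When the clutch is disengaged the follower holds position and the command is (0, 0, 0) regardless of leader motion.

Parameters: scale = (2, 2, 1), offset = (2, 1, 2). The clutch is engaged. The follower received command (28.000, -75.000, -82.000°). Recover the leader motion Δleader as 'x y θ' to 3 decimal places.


13.000 -38.000 -84.000

axis x: (28.000 − 2) / (2) = 13.000
axis y: (-75.000 − 1) / (2) = -38.000
axis θ: (-82.000 − 2) / (1) = -84.000


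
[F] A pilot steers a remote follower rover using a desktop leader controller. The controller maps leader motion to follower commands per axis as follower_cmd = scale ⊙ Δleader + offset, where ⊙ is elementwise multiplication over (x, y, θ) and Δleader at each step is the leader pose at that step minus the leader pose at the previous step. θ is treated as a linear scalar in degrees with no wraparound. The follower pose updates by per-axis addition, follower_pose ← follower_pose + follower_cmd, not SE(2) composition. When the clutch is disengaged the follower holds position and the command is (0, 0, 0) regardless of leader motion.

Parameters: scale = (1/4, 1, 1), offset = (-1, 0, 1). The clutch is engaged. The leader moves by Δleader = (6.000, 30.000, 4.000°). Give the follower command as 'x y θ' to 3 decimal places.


axis x: 1/4·6.000 + -1 = 0.500
axis y: 1·30.000 + 0 = 30.000
axis θ: 1·4.000 + 1 = 5.000

0.500 30.000 5.000


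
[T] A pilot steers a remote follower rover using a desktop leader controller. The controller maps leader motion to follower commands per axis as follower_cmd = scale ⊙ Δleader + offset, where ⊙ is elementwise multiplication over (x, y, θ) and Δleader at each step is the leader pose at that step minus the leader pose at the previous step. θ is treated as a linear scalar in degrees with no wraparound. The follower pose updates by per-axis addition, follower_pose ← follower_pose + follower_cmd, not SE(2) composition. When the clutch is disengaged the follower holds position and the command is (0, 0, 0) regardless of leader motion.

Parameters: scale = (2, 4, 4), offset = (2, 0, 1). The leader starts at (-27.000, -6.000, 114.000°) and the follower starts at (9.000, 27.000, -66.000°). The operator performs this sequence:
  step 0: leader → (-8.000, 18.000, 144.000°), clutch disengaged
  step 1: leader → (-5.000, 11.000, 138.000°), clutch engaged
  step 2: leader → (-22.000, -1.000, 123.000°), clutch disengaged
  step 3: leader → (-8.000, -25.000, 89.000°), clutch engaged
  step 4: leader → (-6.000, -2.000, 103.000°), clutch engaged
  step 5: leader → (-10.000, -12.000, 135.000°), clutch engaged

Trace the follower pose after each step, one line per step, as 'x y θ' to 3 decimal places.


9.000 27.000 -66.000
17.000 -1.000 -89.000
17.000 -1.000 -89.000
47.000 -97.000 -224.000
53.000 -5.000 -167.000
47.000 -45.000 -38.000

step 0: Δleader=(19.000, 24.000, 30.000°), disengaged; cmd=(0,0,0) → follower holds at (9.000, 27.000, -66.000°)
step 1: Δleader=(3.000, -7.000, -6.000°), engaged; cmd=(8.000, -28.000, -23.000°) → follower=(17.000, -1.000, -89.000°)
step 2: Δleader=(-17.000, -12.000, -15.000°), disengaged; cmd=(0,0,0) → follower holds at (17.000, -1.000, -89.000°)
step 3: Δleader=(14.000, -24.000, -34.000°), engaged; cmd=(30.000, -96.000, -135.000°) → follower=(47.000, -97.000, -224.000°)
step 4: Δleader=(2.000, 23.000, 14.000°), engaged; cmd=(6.000, 92.000, 57.000°) → follower=(53.000, -5.000, -167.000°)
step 5: Δleader=(-4.000, -10.000, 32.000°), engaged; cmd=(-6.000, -40.000, 129.000°) → follower=(47.000, -45.000, -38.000°)


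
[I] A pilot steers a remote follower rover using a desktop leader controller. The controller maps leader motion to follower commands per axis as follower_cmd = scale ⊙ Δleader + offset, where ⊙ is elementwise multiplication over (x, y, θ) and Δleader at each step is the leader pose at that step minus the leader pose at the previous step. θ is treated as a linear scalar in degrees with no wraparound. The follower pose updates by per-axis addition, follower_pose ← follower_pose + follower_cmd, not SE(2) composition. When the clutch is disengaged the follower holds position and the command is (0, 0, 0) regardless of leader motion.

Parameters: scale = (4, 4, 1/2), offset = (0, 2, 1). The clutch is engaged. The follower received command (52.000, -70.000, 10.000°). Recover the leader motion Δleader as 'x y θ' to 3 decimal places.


13.000 -18.000 18.000

axis x: (52.000 − 0) / (4) = 13.000
axis y: (-70.000 − 2) / (4) = -18.000
axis θ: (10.000 − 1) / (1/2) = 18.000


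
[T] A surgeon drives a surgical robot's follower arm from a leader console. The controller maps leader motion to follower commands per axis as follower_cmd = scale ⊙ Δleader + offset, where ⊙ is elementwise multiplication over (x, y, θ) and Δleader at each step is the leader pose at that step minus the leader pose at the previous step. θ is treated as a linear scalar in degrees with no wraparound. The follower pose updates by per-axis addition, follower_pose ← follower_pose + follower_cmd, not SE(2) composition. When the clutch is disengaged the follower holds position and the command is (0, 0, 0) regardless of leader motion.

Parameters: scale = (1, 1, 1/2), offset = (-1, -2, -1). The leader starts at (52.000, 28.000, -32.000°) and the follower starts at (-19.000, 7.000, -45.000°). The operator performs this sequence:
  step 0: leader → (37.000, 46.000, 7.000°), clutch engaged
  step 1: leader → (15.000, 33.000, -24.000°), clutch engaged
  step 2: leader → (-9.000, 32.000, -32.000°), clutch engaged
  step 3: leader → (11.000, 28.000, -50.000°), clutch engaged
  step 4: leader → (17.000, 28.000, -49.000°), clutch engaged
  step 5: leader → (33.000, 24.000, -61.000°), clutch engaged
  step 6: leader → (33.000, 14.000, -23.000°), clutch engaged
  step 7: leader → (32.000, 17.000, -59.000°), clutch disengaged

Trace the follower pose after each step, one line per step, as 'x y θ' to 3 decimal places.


step 0: Δleader=(-15.000, 18.000, 39.000°), engaged; cmd=(-16.000, 16.000, 18.500°) → follower=(-35.000, 23.000, -26.500°)
step 1: Δleader=(-22.000, -13.000, -31.000°), engaged; cmd=(-23.000, -15.000, -16.500°) → follower=(-58.000, 8.000, -43.000°)
step 2: Δleader=(-24.000, -1.000, -8.000°), engaged; cmd=(-25.000, -3.000, -5.000°) → follower=(-83.000, 5.000, -48.000°)
step 3: Δleader=(20.000, -4.000, -18.000°), engaged; cmd=(19.000, -6.000, -10.000°) → follower=(-64.000, -1.000, -58.000°)
step 4: Δleader=(6.000, 0.000, 1.000°), engaged; cmd=(5.000, -2.000, -0.500°) → follower=(-59.000, -3.000, -58.500°)
step 5: Δleader=(16.000, -4.000, -12.000°), engaged; cmd=(15.000, -6.000, -7.000°) → follower=(-44.000, -9.000, -65.500°)
step 6: Δleader=(0.000, -10.000, 38.000°), engaged; cmd=(-1.000, -12.000, 18.000°) → follower=(-45.000, -21.000, -47.500°)
step 7: Δleader=(-1.000, 3.000, -36.000°), disengaged; cmd=(0,0,0) → follower holds at (-45.000, -21.000, -47.500°)

-35.000 23.000 -26.500
-58.000 8.000 -43.000
-83.000 5.000 -48.000
-64.000 -1.000 -58.000
-59.000 -3.000 -58.500
-44.000 -9.000 -65.500
-45.000 -21.000 -47.500
-45.000 -21.000 -47.500


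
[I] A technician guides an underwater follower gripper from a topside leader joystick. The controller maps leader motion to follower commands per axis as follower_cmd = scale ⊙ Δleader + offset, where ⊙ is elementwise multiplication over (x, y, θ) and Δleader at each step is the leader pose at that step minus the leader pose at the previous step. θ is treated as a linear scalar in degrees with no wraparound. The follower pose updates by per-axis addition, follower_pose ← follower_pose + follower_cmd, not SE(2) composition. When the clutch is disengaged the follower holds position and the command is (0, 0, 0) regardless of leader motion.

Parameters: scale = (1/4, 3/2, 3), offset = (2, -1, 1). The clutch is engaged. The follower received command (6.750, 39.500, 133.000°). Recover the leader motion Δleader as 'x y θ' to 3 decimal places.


axis x: (6.750 − 2) / (1/4) = 19.000
axis y: (39.500 − -1) / (3/2) = 27.000
axis θ: (133.000 − 1) / (3) = 44.000

19.000 27.000 44.000


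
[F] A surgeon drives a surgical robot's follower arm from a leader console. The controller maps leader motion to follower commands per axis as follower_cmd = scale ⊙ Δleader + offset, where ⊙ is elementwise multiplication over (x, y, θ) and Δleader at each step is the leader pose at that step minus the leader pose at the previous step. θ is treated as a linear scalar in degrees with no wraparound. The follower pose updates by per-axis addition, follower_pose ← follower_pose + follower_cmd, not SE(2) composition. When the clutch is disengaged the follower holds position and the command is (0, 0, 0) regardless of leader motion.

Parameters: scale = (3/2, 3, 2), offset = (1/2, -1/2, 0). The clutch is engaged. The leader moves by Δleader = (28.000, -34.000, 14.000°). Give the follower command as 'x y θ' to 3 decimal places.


42.500 -102.500 28.000

axis x: 3/2·28.000 + 1/2 = 42.500
axis y: 3·-34.000 + -1/2 = -102.500
axis θ: 2·14.000 + 0 = 28.000


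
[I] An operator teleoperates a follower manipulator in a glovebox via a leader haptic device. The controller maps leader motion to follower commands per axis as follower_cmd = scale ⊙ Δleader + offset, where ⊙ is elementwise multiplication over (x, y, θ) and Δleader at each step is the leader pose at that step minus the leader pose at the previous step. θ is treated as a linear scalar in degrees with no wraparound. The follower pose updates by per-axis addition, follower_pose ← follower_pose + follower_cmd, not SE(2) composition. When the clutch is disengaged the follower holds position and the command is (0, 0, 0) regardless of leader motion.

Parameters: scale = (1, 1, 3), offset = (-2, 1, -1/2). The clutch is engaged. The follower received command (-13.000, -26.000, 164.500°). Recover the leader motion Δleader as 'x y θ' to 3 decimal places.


axis x: (-13.000 − -2) / (1) = -11.000
axis y: (-26.000 − 1) / (1) = -27.000
axis θ: (164.500 − -1/2) / (3) = 55.000

-11.000 -27.000 55.000


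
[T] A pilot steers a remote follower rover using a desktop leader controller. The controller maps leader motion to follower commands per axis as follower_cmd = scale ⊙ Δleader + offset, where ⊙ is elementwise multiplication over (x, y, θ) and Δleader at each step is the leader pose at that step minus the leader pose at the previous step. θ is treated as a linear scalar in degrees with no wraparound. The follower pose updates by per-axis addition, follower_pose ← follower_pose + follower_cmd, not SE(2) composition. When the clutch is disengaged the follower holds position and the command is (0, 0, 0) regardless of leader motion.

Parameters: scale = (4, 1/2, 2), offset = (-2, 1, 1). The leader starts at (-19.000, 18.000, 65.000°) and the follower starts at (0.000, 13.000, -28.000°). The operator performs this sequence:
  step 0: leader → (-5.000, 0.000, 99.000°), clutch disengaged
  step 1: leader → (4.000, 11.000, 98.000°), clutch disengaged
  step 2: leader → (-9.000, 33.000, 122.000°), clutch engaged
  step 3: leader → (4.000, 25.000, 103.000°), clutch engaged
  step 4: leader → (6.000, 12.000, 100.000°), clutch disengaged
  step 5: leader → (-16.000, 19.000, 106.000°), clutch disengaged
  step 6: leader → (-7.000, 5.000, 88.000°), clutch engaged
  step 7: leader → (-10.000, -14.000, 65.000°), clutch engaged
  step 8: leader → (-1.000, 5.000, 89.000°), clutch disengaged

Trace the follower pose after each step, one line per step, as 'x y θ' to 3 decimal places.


0.000 13.000 -28.000
0.000 13.000 -28.000
-54.000 25.000 21.000
-4.000 22.000 -16.000
-4.000 22.000 -16.000
-4.000 22.000 -16.000
30.000 16.000 -51.000
16.000 7.500 -96.000
16.000 7.500 -96.000

step 0: Δleader=(14.000, -18.000, 34.000°), disengaged; cmd=(0,0,0) → follower holds at (0.000, 13.000, -28.000°)
step 1: Δleader=(9.000, 11.000, -1.000°), disengaged; cmd=(0,0,0) → follower holds at (0.000, 13.000, -28.000°)
step 2: Δleader=(-13.000, 22.000, 24.000°), engaged; cmd=(-54.000, 12.000, 49.000°) → follower=(-54.000, 25.000, 21.000°)
step 3: Δleader=(13.000, -8.000, -19.000°), engaged; cmd=(50.000, -3.000, -37.000°) → follower=(-4.000, 22.000, -16.000°)
step 4: Δleader=(2.000, -13.000, -3.000°), disengaged; cmd=(0,0,0) → follower holds at (-4.000, 22.000, -16.000°)
step 5: Δleader=(-22.000, 7.000, 6.000°), disengaged; cmd=(0,0,0) → follower holds at (-4.000, 22.000, -16.000°)
step 6: Δleader=(9.000, -14.000, -18.000°), engaged; cmd=(34.000, -6.000, -35.000°) → follower=(30.000, 16.000, -51.000°)
step 7: Δleader=(-3.000, -19.000, -23.000°), engaged; cmd=(-14.000, -8.500, -45.000°) → follower=(16.000, 7.500, -96.000°)
step 8: Δleader=(9.000, 19.000, 24.000°), disengaged; cmd=(0,0,0) → follower holds at (16.000, 7.500, -96.000°)


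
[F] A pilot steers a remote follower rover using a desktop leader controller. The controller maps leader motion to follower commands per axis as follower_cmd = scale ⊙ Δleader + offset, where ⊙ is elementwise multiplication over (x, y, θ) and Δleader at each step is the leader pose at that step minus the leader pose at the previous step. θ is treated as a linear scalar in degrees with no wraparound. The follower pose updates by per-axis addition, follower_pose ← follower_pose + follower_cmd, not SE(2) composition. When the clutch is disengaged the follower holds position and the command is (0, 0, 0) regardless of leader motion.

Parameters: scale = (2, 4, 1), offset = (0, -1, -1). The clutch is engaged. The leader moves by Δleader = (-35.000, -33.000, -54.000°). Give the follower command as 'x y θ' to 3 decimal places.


axis x: 2·-35.000 + 0 = -70.000
axis y: 4·-33.000 + -1 = -133.000
axis θ: 1·-54.000 + -1 = -55.000

-70.000 -133.000 -55.000


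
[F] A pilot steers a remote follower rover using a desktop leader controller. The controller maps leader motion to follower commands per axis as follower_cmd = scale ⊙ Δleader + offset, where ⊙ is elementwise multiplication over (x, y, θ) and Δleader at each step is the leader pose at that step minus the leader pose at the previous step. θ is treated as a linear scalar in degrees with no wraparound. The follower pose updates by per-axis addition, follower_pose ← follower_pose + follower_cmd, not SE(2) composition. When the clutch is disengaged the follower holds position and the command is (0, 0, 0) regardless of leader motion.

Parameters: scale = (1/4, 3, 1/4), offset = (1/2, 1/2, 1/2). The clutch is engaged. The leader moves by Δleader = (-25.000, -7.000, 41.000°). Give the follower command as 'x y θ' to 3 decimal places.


-5.750 -20.500 10.750

axis x: 1/4·-25.000 + 1/2 = -5.750
axis y: 3·-7.000 + 1/2 = -20.500
axis θ: 1/4·41.000 + 1/2 = 10.750


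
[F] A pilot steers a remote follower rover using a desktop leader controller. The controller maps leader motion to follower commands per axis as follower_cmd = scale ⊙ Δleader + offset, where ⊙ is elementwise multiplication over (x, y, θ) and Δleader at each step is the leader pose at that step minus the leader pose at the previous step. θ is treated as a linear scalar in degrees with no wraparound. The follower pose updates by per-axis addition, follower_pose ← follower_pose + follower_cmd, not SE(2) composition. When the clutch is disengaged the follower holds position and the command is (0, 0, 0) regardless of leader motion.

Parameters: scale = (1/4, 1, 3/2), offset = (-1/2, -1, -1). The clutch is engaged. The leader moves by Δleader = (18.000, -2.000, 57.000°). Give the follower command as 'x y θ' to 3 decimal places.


axis x: 1/4·18.000 + -1/2 = 4.000
axis y: 1·-2.000 + -1 = -3.000
axis θ: 3/2·57.000 + -1 = 84.500

4.000 -3.000 84.500


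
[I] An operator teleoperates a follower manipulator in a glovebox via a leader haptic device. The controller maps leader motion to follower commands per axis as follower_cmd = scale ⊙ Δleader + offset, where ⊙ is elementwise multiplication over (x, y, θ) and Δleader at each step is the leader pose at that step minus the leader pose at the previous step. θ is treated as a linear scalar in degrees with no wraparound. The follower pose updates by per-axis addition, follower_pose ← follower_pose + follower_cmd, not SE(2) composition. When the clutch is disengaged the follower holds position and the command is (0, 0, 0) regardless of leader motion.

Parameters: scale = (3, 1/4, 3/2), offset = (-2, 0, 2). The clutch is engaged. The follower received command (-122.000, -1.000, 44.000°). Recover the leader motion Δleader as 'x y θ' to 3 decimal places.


axis x: (-122.000 − -2) / (3) = -40.000
axis y: (-1.000 − 0) / (1/4) = -4.000
axis θ: (44.000 − 2) / (3/2) = 28.000

-40.000 -4.000 28.000


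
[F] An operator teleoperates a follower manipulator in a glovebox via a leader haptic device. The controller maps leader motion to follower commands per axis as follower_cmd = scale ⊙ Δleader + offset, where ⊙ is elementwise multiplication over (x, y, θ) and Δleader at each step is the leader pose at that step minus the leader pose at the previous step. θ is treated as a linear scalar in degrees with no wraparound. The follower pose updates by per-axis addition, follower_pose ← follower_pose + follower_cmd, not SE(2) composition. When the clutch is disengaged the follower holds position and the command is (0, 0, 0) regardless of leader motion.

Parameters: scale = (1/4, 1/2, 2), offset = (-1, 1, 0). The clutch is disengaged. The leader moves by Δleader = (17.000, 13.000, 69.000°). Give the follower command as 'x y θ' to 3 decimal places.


0.000 0.000 0.000

clutch disengaged → follower holds; cmd = (0, 0, 0)


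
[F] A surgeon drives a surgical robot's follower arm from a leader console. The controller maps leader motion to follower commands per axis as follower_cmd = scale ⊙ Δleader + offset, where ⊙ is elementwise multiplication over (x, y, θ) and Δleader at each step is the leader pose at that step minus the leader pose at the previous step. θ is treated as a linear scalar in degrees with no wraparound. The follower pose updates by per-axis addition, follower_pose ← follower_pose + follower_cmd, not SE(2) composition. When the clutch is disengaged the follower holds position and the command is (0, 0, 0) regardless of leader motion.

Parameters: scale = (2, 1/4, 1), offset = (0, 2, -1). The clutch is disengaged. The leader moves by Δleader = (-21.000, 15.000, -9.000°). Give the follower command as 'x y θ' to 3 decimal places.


clutch disengaged → follower holds; cmd = (0, 0, 0)

0.000 0.000 0.000


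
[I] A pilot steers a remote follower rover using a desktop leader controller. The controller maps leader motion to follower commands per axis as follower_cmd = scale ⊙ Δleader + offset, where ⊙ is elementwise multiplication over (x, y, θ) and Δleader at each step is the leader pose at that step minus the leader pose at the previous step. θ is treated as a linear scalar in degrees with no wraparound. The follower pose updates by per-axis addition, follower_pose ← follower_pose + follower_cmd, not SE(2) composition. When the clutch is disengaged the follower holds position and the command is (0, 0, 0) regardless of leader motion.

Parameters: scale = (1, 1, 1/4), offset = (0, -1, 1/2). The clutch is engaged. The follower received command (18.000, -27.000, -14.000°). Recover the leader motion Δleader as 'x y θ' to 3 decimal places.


18.000 -26.000 -58.000

axis x: (18.000 − 0) / (1) = 18.000
axis y: (-27.000 − -1) / (1) = -26.000
axis θ: (-14.000 − 1/2) / (1/4) = -58.000


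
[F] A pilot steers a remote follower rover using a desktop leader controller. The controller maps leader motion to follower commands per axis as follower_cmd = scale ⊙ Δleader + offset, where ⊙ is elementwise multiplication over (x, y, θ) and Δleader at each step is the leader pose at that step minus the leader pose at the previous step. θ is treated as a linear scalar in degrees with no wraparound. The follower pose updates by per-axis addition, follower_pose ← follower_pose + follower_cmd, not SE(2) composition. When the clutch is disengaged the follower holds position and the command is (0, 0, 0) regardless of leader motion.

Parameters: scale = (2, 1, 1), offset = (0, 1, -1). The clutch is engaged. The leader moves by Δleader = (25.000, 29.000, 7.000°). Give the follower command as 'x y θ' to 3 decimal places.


axis x: 2·25.000 + 0 = 50.000
axis y: 1·29.000 + 1 = 30.000
axis θ: 1·7.000 + -1 = 6.000

50.000 30.000 6.000


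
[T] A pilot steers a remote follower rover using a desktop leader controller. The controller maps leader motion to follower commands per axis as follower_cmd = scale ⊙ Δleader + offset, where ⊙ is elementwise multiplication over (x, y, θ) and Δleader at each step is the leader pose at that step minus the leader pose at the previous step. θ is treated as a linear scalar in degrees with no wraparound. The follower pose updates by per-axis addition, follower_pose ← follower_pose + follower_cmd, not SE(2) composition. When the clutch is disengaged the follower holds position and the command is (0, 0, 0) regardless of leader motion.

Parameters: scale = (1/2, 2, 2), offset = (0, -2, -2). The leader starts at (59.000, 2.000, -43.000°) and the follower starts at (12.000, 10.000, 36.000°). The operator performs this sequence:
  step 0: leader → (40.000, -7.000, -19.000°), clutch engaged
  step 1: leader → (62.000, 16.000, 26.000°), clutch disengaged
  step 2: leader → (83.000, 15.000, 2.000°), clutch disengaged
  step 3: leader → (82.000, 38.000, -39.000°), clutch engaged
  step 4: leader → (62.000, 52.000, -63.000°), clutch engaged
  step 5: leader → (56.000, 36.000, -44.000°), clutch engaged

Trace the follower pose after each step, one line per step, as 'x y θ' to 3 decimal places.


step 0: Δleader=(-19.000, -9.000, 24.000°), engaged; cmd=(-9.500, -20.000, 46.000°) → follower=(2.500, -10.000, 82.000°)
step 1: Δleader=(22.000, 23.000, 45.000°), disengaged; cmd=(0,0,0) → follower holds at (2.500, -10.000, 82.000°)
step 2: Δleader=(21.000, -1.000, -24.000°), disengaged; cmd=(0,0,0) → follower holds at (2.500, -10.000, 82.000°)
step 3: Δleader=(-1.000, 23.000, -41.000°), engaged; cmd=(-0.500, 44.000, -84.000°) → follower=(2.000, 34.000, -2.000°)
step 4: Δleader=(-20.000, 14.000, -24.000°), engaged; cmd=(-10.000, 26.000, -50.000°) → follower=(-8.000, 60.000, -52.000°)
step 5: Δleader=(-6.000, -16.000, 19.000°), engaged; cmd=(-3.000, -34.000, 36.000°) → follower=(-11.000, 26.000, -16.000°)

2.500 -10.000 82.000
2.500 -10.000 82.000
2.500 -10.000 82.000
2.000 34.000 -2.000
-8.000 60.000 -52.000
-11.000 26.000 -16.000


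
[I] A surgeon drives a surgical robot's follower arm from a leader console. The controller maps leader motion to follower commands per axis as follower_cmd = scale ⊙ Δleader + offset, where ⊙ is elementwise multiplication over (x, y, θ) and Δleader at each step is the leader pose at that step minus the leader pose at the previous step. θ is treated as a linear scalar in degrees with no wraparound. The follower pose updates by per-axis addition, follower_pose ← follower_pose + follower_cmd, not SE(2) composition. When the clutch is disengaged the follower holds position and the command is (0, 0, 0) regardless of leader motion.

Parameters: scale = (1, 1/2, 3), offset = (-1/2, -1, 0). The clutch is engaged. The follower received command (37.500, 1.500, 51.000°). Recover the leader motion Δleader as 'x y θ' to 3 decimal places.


38.000 5.000 17.000

axis x: (37.500 − -1/2) / (1) = 38.000
axis y: (1.500 − -1) / (1/2) = 5.000
axis θ: (51.000 − 0) / (3) = 17.000


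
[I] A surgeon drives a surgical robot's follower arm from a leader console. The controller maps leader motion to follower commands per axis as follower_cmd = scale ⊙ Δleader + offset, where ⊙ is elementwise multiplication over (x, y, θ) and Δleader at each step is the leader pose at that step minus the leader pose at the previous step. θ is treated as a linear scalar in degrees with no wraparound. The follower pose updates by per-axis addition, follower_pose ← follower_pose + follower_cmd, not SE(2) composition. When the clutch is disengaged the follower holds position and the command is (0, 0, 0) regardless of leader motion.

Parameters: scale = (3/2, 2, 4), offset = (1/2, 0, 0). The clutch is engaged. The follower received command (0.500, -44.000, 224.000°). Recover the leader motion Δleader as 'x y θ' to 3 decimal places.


axis x: (0.500 − 1/2) / (3/2) = 0.000
axis y: (-44.000 − 0) / (2) = -22.000
axis θ: (224.000 − 0) / (4) = 56.000

0.000 -22.000 56.000


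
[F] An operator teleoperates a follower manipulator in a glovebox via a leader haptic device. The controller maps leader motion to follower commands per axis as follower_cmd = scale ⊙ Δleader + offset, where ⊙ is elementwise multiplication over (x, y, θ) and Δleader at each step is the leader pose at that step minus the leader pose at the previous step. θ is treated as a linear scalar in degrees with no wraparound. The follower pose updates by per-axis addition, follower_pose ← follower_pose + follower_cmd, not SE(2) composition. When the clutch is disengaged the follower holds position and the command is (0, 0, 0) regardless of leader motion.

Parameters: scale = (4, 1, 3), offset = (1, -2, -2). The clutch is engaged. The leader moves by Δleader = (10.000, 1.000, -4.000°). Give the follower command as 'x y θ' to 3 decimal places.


41.000 -1.000 -14.000

axis x: 4·10.000 + 1 = 41.000
axis y: 1·1.000 + -2 = -1.000
axis θ: 3·-4.000 + -2 = -14.000


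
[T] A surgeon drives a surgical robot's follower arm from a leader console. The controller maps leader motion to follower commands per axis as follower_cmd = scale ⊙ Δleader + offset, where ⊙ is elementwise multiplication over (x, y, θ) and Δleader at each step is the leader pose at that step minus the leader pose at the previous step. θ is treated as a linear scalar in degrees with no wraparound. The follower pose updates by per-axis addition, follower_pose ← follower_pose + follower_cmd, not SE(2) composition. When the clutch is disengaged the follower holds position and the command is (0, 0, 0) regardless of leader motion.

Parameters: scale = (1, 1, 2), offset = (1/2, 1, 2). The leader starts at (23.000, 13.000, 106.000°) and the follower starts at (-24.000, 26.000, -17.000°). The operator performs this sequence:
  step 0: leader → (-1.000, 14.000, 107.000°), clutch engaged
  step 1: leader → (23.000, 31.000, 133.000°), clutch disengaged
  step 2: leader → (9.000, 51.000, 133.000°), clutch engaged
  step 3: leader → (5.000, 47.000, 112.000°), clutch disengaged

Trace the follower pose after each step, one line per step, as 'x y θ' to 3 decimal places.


-47.500 28.000 -13.000
-47.500 28.000 -13.000
-61.000 49.000 -11.000
-61.000 49.000 -11.000

step 0: Δleader=(-24.000, 1.000, 1.000°), engaged; cmd=(-23.500, 2.000, 4.000°) → follower=(-47.500, 28.000, -13.000°)
step 1: Δleader=(24.000, 17.000, 26.000°), disengaged; cmd=(0,0,0) → follower holds at (-47.500, 28.000, -13.000°)
step 2: Δleader=(-14.000, 20.000, 0.000°), engaged; cmd=(-13.500, 21.000, 2.000°) → follower=(-61.000, 49.000, -11.000°)
step 3: Δleader=(-4.000, -4.000, -21.000°), disengaged; cmd=(0,0,0) → follower holds at (-61.000, 49.000, -11.000°)


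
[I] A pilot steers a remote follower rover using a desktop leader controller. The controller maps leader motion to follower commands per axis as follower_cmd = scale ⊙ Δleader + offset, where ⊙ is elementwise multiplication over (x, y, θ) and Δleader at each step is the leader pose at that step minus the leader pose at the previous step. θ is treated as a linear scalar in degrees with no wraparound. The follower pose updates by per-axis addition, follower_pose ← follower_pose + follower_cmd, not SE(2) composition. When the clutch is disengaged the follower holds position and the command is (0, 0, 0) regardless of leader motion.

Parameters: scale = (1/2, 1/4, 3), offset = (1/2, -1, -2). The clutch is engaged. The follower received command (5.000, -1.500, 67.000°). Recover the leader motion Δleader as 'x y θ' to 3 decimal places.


axis x: (5.000 − 1/2) / (1/2) = 9.000
axis y: (-1.500 − -1) / (1/4) = -2.000
axis θ: (67.000 − -2) / (3) = 23.000

9.000 -2.000 23.000


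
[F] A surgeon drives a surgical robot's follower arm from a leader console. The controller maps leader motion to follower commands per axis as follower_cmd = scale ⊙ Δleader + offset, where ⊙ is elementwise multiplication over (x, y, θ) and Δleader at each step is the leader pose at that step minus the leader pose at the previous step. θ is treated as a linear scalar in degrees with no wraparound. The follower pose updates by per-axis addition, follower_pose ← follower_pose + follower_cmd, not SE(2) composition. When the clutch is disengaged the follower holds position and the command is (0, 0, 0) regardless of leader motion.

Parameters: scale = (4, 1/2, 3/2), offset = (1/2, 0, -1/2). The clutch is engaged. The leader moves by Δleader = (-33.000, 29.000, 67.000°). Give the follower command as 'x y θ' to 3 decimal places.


-131.500 14.500 100.000

axis x: 4·-33.000 + 1/2 = -131.500
axis y: 1/2·29.000 + 0 = 14.500
axis θ: 3/2·67.000 + -1/2 = 100.000


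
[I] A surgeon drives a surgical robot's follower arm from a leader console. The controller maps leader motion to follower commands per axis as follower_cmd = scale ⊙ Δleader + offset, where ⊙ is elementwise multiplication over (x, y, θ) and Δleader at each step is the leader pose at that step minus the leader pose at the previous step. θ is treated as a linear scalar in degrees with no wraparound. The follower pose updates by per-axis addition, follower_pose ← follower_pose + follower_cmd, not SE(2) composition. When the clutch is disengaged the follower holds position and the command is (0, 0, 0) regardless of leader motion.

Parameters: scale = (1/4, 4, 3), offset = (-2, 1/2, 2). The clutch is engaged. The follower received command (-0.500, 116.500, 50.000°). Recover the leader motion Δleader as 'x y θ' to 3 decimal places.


6.000 29.000 16.000

axis x: (-0.500 − -2) / (1/4) = 6.000
axis y: (116.500 − 1/2) / (4) = 29.000
axis θ: (50.000 − 2) / (3) = 16.000


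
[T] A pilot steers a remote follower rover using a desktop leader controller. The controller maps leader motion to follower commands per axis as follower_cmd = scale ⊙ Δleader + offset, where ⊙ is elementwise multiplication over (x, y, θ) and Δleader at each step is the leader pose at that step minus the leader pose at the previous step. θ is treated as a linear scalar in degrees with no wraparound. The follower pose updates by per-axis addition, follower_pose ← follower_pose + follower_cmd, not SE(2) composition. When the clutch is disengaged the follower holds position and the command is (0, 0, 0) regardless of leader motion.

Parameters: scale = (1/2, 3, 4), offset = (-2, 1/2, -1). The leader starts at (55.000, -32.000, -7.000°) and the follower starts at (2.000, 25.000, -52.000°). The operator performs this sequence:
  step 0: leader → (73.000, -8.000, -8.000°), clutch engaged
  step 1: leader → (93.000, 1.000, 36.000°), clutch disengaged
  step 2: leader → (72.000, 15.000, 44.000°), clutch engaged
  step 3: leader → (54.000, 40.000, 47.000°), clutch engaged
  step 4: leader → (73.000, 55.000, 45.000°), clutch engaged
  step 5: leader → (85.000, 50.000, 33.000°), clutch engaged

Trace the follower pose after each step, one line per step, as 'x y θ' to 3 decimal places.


step 0: Δleader=(18.000, 24.000, -1.000°), engaged; cmd=(7.000, 72.500, -5.000°) → follower=(9.000, 97.500, -57.000°)
step 1: Δleader=(20.000, 9.000, 44.000°), disengaged; cmd=(0,0,0) → follower holds at (9.000, 97.500, -57.000°)
step 2: Δleader=(-21.000, 14.000, 8.000°), engaged; cmd=(-12.500, 42.500, 31.000°) → follower=(-3.500, 140.000, -26.000°)
step 3: Δleader=(-18.000, 25.000, 3.000°), engaged; cmd=(-11.000, 75.500, 11.000°) → follower=(-14.500, 215.500, -15.000°)
step 4: Δleader=(19.000, 15.000, -2.000°), engaged; cmd=(7.500, 45.500, -9.000°) → follower=(-7.000, 261.000, -24.000°)
step 5: Δleader=(12.000, -5.000, -12.000°), engaged; cmd=(4.000, -14.500, -49.000°) → follower=(-3.000, 246.500, -73.000°)

9.000 97.500 -57.000
9.000 97.500 -57.000
-3.500 140.000 -26.000
-14.500 215.500 -15.000
-7.000 261.000 -24.000
-3.000 246.500 -73.000
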